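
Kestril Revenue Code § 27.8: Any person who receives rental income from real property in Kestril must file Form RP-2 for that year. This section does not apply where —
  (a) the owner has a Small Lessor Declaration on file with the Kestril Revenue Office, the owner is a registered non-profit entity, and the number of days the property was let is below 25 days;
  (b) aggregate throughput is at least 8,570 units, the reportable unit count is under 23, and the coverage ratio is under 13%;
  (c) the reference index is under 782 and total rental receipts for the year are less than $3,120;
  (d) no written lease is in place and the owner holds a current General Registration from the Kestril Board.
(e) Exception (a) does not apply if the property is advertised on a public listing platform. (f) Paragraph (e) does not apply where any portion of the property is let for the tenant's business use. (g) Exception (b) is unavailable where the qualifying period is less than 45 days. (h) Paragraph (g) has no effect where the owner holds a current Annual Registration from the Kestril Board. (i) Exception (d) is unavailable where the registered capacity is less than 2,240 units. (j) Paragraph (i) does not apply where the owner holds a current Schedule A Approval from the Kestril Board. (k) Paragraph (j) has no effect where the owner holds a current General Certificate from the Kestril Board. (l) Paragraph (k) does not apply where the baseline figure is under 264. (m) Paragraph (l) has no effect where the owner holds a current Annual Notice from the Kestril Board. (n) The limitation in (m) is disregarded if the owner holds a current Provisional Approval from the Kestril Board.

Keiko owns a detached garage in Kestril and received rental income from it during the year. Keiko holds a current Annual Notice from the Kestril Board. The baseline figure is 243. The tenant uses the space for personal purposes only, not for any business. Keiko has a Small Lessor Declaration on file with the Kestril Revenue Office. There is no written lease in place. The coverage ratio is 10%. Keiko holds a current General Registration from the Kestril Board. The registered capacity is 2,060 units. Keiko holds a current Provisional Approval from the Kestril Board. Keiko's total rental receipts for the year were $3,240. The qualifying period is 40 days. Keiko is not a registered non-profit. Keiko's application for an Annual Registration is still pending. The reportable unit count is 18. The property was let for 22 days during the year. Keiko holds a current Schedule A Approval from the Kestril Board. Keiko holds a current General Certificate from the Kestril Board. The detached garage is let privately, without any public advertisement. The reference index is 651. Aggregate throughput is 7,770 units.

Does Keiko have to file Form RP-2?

No — exception (d) applies; Keiko is not required to file Form RP-2.

Exception (a) requires that the owner is a registered non-profit entity; but Keiko is not a registered non-profit, so (a) is unavailable.
Exception (b) does not apply: aggregate throughput is 7,770 units, short of 8,570 units.
Exception (c) does not apply: total rental receipts for the year are $3,240, not less than $3,120.
All of (d)'s requirements are met (there is no written lease; a current General Registration is held). Under paragraphs (i)–(n): (i) is triggered (the registered capacity is 2,060 units, less than the 2,240 units limit), but is overridden by (j): (j) operates against (i): a current Schedule A Approval is held. (k) would limit (j) — a current General Certificate is held — but (l) sets (k) aside: (l) operates against (k): the baseline figure is 243, under the 264 limit. (m) would limit (l) — a current Annual Notice is held — but (n) sets (m) aside: (n) operates against (m): a current Provisional Approval is held. So (d) applies.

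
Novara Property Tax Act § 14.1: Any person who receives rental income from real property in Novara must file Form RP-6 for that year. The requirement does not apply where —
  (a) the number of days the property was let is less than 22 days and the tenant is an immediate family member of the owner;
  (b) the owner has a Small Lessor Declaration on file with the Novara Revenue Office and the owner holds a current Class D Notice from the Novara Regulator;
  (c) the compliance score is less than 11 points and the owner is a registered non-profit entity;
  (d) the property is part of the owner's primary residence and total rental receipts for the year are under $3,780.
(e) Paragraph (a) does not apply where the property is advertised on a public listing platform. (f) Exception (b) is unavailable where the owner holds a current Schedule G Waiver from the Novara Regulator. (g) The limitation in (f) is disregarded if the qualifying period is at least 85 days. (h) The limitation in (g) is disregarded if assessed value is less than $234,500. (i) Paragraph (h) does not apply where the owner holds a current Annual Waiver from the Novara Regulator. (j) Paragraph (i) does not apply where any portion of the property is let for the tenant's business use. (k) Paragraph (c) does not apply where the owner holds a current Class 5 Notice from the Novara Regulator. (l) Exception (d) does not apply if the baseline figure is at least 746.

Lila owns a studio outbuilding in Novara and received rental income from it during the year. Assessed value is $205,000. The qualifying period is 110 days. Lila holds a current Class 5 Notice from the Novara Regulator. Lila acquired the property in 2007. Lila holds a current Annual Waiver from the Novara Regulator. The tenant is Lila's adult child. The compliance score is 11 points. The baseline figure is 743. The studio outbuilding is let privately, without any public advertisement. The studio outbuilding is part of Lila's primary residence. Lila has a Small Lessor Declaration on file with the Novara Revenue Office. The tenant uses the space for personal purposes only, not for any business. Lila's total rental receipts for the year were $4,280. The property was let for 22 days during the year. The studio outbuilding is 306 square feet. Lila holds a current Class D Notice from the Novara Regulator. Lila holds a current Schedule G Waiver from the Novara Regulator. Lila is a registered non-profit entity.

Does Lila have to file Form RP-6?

Exception (a) requires that the number of days the property was let is less than 22 days; but the number of days the property was let is 22 days, not less than 22 days, so (a) is unavailable.
Exception (b)'s conditions are all satisfied: a Small Lessor Declaration is on file; a current Class D Notice is held. Considering the limiting provisions: (f) applies (a current Schedule G Waiver is held), but is displaced by (g): (g) operates against (f): the qualifying period is 110 days, meeting the 85 days threshold. (h) is engaged (assessed value is $205,000, less than the $234,500 limit), but is overridden by (i): (i) operates — a current Annual Waiver is held. (j), which would lift (i), does not operate here — the space is used for personal purposes only. (b) remains available.
Exception (c) does not apply: the compliance score is 11 points, not less than 11 points.
Exception (d) fails — total rental receipts for the year are $4,280, not under $3,780.

No — exception (b) applies; Lila is not required to file Form RP-6.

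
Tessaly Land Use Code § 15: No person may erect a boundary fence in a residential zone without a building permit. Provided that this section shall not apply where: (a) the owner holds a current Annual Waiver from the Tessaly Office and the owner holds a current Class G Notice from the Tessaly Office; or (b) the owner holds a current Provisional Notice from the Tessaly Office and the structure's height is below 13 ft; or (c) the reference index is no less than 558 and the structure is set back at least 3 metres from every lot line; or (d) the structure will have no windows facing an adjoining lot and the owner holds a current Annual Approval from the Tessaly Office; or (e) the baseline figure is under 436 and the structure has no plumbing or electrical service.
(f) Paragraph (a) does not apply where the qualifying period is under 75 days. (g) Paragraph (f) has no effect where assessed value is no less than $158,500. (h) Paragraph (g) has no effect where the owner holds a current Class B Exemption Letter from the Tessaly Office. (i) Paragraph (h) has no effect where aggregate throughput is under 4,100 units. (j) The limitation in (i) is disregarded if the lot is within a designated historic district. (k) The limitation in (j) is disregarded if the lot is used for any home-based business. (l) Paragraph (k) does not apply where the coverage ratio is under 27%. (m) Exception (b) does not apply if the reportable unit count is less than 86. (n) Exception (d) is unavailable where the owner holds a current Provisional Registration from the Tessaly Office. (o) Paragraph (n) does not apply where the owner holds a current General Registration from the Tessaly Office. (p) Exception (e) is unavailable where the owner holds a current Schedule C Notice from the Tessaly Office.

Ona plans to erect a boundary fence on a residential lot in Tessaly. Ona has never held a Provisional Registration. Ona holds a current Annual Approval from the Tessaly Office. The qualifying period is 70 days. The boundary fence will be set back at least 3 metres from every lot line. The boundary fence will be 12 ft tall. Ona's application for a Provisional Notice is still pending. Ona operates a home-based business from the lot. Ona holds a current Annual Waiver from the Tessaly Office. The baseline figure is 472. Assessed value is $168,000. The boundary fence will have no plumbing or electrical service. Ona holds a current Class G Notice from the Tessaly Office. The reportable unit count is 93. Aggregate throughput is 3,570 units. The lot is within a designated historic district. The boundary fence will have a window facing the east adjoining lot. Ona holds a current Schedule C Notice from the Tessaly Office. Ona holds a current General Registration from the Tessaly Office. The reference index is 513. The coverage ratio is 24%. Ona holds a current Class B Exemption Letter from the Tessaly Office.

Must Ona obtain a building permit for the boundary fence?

Exception (a) is satisfied on its face — a current Annual Waiver is held; a current Class G Notice is held. Turning to paragraphs (f)–(l): (f) operates against (a): the qualifying period is 70 days, under the 75 days limit. (g) would limit (f) — assessed value is $168,000, meeting the $158,500 threshold — but (h) sets (g) aside: (h) applies — a current Class B Exemption Letter is held. (i) is triggered (aggregate throughput is 3,570 units, under the 4,100 units limit), but is displaced by (j): (j) applies — the lot is in a historic district. (k) would limit (j) — a home-based business operates on the lot — but (l) sets (k) aside: (l) operates against (k): the coverage ratio is 24%, under the 27% limit. So (a) is unavailable.
Exception (b) fails — the Provisional Notice is not current.
Exception (c) requires that the reference index is no less than 558; but the reference index is 513, short of 558, so (c) is unavailable.
Exception (d) requires that the structure will have no windows facing an adjoining lot; but a window faces an adjoining lot, so (d) is unavailable.
Exception (e) fails — the baseline figure is 472, not under 436.
No exception displaces § 15.

Yes — Ona must obtain a building permit.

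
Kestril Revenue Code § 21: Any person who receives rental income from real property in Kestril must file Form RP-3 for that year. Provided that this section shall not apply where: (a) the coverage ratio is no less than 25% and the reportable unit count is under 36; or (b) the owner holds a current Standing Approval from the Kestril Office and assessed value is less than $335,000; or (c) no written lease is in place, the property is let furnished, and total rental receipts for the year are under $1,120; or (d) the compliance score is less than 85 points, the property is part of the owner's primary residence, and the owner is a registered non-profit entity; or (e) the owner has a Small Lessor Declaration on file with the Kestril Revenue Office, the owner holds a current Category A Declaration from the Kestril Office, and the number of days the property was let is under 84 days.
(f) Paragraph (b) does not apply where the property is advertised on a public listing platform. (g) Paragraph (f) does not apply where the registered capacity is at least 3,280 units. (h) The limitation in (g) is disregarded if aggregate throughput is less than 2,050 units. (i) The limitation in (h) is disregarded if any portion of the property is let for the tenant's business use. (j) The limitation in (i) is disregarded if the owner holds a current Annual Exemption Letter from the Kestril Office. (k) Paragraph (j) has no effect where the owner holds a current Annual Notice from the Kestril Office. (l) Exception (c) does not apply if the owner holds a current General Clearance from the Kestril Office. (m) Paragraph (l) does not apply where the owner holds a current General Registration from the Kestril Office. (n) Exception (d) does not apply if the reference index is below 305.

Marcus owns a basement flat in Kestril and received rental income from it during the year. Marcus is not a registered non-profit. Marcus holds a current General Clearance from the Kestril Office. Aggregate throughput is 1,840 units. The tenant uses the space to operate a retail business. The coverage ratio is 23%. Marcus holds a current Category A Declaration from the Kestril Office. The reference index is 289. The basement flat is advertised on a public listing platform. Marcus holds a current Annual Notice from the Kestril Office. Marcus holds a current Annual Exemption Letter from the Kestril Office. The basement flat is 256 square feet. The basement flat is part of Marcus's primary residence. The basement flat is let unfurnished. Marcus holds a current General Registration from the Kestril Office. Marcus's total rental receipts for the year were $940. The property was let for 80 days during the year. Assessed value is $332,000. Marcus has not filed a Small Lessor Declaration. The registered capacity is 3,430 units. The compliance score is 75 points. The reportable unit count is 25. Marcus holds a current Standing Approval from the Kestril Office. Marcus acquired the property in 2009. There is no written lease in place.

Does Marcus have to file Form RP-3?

No — exception (b) applies; Marcus is not required to file Form RP-3.

Exception (a) fails — the coverage ratio is 23%, short of 25%.
Exception (b)'s conditions are all satisfied: a current Standing Approval is held; assessed value is $332,000, less than the $335,000 limit. Under paragraphs (f)–(k): (f) would limit (b) — the property is publicly advertised — but (g) sets (f) aside: (g) operates against (f): the registered capacity is 3,430 units, meeting the 3,280 units threshold. (h) operates (aggregate throughput is 1,840 units, less than the 2,050 units limit), but is displaced by (i): (i) is engaged — the space is let for business use. (j) would limit (i) — a current Annual Exemption Letter is held — but (k) sets (j) aside: (k) operates against (j): a current Annual Notice is held. (b) remains available.
Exception (c) does not apply: the property is let unfurnished.
Exception (d) requires that the owner is a registered non-profit entity; but Marcus is not a registered non-profit, so (d) is unavailable.
Exception (e) fails — no Small Lessor Declaration is on file.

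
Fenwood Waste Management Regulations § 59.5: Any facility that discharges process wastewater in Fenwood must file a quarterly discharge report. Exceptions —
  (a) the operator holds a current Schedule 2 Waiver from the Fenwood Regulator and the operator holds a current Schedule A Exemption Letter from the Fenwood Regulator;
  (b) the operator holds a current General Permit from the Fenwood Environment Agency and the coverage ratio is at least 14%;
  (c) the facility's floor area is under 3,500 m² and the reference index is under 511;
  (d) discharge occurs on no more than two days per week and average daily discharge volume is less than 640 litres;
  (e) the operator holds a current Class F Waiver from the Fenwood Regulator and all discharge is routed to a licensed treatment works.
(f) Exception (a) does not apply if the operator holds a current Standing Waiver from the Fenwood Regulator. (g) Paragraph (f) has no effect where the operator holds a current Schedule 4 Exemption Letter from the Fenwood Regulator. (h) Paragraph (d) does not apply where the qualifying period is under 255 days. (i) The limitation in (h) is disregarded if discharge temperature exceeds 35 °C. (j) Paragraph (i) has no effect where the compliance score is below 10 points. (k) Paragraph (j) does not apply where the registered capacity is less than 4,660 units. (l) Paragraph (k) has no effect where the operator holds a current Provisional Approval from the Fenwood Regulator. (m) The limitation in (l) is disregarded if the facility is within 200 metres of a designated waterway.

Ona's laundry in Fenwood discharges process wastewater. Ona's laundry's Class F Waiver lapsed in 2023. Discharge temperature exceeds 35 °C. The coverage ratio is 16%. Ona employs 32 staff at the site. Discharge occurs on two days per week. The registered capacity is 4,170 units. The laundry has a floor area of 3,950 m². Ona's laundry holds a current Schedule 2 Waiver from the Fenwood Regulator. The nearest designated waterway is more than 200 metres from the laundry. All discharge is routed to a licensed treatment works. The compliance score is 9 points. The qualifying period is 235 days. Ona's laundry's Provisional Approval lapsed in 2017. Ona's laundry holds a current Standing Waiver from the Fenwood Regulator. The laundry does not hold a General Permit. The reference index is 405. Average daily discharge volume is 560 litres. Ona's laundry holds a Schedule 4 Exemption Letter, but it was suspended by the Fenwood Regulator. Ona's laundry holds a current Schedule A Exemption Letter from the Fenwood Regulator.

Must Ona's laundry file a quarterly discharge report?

Exception (a): a current Schedule 2 Waiver is held; a current Schedule A Exemption Letter is held — every condition holds. But applying paragraphs (f)–(g): (f) applies — a current Standing Waiver is held. (g), which would lift (f), does not operate here — the Schedule 4 Exemption Letter is not current. (a) is therefore removed.
Exception (b) does not apply: no General Permit is held.
Exception (c) fails — the facility's floor area is 3,950 m², not under 3,500 m².
All of (d)'s requirements are met (discharge occurs on no more than two days per week; average daily discharge volume is 560 litres, less than the 640 litres limit). As to paragraphs (h)–(m): (h) applies (the qualifying period is 235 days, under the 255 days limit), but is displaced by (i): (i) is triggered — discharge temperature exceeds 35 °C. (j) would limit (i) — the compliance score is 9 points, below the 10 points limit — but (k) sets (j) aside: (k) operates against (j): the registered capacity is 4,170 units, less than the 4,660 units limit. (l), which would lift (k), is not engaged — no current Provisional Approval is held. So (d) applies.
Exception (e) does not apply: there is no Class F Waiver in force.

No — exception (d) applies; Ona's laundry is not required to file a quarterly discharge report.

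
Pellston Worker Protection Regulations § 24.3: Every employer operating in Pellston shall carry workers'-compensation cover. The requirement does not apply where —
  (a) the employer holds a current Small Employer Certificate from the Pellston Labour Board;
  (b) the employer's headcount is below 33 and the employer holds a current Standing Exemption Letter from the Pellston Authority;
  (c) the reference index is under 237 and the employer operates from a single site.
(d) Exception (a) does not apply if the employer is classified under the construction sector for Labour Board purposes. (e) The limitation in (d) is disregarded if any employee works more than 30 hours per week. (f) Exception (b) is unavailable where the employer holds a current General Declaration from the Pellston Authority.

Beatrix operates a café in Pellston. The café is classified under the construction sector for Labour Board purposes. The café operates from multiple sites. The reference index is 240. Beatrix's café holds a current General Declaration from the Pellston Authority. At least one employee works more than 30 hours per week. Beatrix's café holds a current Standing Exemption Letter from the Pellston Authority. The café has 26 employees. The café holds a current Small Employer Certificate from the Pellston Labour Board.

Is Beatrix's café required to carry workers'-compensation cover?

All of (a)'s requirements are met (a current Small Employer Certificate is held). Considering the limiting provisions: (d) applies (the café is classified under the construction sector), but yields to (e): (e) applies — at least one employee exceeds 30 hours/week. (a) remains available.
All of (b)'s requirements are met (the employer's headcount is 26, below the 33 limit; a current Standing Exemption Letter is held). Turning to paragraph (f): (f) operates against (b): a current General Declaration is held. (b) is therefore removed.
Exception (c) requires that the reference index is under 237; but the reference index is 240, not under 237, so (c) is unavailable.

No — exception (a) applies; Beatrix's café is not required to carry workers'-compensation cover.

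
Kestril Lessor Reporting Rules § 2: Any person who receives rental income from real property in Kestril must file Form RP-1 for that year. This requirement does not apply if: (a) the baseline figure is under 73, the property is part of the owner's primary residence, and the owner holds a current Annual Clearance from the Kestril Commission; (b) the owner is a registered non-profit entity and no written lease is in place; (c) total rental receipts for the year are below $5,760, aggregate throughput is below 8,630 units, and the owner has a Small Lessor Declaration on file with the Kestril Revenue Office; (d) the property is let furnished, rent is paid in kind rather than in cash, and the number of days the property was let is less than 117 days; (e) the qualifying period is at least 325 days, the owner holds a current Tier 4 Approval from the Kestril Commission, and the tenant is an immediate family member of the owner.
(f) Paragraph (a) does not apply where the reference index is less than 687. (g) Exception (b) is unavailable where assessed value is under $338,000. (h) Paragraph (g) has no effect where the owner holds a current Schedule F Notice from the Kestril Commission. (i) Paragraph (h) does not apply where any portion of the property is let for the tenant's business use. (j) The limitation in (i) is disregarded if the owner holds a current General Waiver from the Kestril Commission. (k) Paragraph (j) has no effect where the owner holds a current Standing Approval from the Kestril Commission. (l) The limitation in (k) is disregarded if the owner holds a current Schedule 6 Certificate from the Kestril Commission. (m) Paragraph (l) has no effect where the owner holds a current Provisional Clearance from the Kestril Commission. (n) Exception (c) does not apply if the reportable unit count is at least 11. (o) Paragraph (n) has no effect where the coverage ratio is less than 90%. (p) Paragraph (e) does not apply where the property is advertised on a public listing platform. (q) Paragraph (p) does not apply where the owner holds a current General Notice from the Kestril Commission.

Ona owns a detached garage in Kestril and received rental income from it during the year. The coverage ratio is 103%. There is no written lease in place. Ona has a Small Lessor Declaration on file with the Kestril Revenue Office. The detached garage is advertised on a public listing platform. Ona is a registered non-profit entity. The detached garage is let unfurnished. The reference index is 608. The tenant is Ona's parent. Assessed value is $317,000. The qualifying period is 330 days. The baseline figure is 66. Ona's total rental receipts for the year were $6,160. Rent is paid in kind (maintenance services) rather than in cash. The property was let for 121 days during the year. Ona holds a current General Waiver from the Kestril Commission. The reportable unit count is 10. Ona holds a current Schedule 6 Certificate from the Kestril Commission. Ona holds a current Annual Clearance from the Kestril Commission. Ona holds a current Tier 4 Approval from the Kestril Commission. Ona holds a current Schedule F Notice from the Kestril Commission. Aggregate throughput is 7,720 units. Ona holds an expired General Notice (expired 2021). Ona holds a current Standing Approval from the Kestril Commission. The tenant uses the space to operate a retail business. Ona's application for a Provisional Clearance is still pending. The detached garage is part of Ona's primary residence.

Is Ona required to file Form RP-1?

Exception (a): the baseline figure is 66, under the 73 limit; the detached garage is part of the primary residence; a current Annual Clearance is held — every condition holds. But: (f) operates against (a): the reference index is 608, less than the 687 limit. (a) is therefore removed.
Exception (b)'s conditions are all satisfied: Ona is a registered non-profit; there is no written lease. As to paragraphs (g)–(m): (g) would limit (b) — assessed value is $317,000, under the $338,000 limit — but (h) sets (g) aside: (h) applies — a current Schedule F Notice is held. (i) is engaged (the space is let for business use), but is set aside by (j): (j) is engaged — a current General Waiver is held. (k) operates (a current Standing Approval is held), but yields to (l): (l) operates against (k): a current Schedule 6 Certificate is held. (m), which would lift (l), is inapplicable — the Provisional Clearance is not current. So (b) applies.
Exception (c) requires that total rental receipts for the year are below $5,760; but total rental receipts for the year are $6,160, not below $5,760, so (c) is unavailable.
Exception (d) does not apply: the property is let unfurnished.
All of (e)'s requirements are met (the qualifying period is 330 days, meeting the 325 days threshold; a current Tier 4 Approval is held; the tenant is an immediate family member). However, paragraphs (p)–(q) must be considered: (p) is engaged — the property is publicly advertised. (q) is not triggered (there is no General Notice in force), so (p) stands. Exception (e) does not apply.

No — exception (b) applies; Ona is not required to file Form RP-1.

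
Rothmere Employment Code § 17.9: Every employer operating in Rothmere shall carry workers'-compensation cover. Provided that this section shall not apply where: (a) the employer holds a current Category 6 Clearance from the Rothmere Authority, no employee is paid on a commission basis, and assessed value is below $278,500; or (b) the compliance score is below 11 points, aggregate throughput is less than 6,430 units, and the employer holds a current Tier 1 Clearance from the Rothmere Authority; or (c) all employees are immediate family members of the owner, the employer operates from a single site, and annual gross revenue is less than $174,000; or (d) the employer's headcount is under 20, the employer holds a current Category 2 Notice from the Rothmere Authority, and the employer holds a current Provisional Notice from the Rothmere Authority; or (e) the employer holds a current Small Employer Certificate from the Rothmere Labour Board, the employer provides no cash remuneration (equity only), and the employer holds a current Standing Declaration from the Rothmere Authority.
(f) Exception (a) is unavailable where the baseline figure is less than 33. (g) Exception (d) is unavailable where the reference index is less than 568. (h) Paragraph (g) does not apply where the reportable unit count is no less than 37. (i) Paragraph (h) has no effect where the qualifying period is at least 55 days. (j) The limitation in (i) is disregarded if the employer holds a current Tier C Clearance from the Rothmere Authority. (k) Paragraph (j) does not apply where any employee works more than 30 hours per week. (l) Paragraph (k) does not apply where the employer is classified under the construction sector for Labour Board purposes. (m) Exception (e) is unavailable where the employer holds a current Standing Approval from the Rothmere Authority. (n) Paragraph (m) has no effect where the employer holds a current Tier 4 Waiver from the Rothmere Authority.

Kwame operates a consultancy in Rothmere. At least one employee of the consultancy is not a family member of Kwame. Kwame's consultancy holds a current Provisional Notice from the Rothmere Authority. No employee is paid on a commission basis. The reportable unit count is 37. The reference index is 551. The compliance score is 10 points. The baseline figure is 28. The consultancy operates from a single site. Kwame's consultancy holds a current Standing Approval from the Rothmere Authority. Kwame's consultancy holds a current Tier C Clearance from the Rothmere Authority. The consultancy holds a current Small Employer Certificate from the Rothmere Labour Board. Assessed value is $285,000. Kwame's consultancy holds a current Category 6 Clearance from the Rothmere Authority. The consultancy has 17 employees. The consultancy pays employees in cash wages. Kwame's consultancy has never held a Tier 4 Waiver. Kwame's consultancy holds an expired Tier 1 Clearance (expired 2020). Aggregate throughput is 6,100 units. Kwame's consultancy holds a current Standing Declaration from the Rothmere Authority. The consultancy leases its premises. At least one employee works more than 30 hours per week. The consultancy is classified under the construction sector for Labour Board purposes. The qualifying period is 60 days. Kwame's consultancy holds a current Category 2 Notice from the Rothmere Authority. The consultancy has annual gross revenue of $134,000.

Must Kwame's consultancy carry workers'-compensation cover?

Exception (a) fails — assessed value is $285,000, not below $278,500.
Exception (b) requires that the employer holds a current Tier 1 Clearance from the Rothmere Authority; but no current Tier 1 Clearance is held, so (b) is unavailable.
Exception (c) fails — at least one employee is not a family member.
Exception (d): the employer's headcount is 17, under the 20 limit; a current Category 2 Notice is held; a current Provisional Notice is held — every condition holds. Applying paragraphs (g)–(l): (g) would limit (d) — the reference index is 551, less than the 568 limit — but (h) sets (g) aside: (h) applies — the reportable unit count is 37, meeting the 37 threshold. (i) operates (the qualifying period is 60 days, meeting the 55 days threshold), but yields to (j): (j) operates — a current Tier C Clearance is held. (k) would limit (j) — at least one employee exceeds 30 hours/week — but (l) sets (k) aside: (l) operates against (k): the consultancy is classified under the construction sector. Exception (d) stands.
Exception (e) requires that the employer provides no cash remuneration (equity only); but employees are paid cash wages, so (e) is unavailable.

No — exception (d) applies; Kwame's consultancy is not required to carry workers'-compensation cover.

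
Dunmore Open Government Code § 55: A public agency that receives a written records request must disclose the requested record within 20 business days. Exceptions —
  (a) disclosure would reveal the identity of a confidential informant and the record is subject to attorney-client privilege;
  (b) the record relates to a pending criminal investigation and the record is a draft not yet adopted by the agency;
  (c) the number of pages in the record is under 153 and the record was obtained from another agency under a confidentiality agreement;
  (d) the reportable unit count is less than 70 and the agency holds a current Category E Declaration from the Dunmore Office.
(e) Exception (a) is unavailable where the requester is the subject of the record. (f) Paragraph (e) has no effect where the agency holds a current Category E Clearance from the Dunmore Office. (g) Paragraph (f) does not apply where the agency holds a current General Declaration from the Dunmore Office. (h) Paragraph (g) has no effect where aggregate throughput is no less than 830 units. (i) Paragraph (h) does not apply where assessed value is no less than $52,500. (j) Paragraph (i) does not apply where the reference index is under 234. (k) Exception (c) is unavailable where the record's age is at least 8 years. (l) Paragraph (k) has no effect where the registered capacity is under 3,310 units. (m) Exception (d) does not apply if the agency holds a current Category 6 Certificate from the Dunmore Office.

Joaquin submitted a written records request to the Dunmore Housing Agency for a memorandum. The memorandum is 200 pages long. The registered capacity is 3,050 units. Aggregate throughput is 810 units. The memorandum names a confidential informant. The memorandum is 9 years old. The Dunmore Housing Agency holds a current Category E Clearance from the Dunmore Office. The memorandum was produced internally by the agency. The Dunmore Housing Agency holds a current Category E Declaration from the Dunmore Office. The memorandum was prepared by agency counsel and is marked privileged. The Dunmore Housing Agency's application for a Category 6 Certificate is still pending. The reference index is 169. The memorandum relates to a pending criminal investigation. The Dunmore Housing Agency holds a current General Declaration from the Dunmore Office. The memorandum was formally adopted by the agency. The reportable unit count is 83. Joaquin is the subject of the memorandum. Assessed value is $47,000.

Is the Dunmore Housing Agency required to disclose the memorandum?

Yes — the Dunmore Housing Agency must disclose the memorandum.

Exception (a)'s conditions are all satisfied: the memorandum names a confidential informant; the memorandum is privileged. Turning to paragraphs (e)–(j): (e) is triggered — Joaquin is the subject of the memorandum. (f) would limit (e) — a current Category E Clearance is held — but (g) sets (f) aside: (g) operates against (f): a current General Declaration is held. (h) is not engaged (aggregate throughput is 810 units, short of 830 units), so (g) stands. (a) is therefore removed.
Exception (b) fails — the memorandum has been formally adopted.
Exception (c) fails — the number of pages in the record is 200, not under 153.
Exception (d) does not apply: the reportable unit count is 83, not less than 70.
None of the exceptions is available; § 55 applies in full.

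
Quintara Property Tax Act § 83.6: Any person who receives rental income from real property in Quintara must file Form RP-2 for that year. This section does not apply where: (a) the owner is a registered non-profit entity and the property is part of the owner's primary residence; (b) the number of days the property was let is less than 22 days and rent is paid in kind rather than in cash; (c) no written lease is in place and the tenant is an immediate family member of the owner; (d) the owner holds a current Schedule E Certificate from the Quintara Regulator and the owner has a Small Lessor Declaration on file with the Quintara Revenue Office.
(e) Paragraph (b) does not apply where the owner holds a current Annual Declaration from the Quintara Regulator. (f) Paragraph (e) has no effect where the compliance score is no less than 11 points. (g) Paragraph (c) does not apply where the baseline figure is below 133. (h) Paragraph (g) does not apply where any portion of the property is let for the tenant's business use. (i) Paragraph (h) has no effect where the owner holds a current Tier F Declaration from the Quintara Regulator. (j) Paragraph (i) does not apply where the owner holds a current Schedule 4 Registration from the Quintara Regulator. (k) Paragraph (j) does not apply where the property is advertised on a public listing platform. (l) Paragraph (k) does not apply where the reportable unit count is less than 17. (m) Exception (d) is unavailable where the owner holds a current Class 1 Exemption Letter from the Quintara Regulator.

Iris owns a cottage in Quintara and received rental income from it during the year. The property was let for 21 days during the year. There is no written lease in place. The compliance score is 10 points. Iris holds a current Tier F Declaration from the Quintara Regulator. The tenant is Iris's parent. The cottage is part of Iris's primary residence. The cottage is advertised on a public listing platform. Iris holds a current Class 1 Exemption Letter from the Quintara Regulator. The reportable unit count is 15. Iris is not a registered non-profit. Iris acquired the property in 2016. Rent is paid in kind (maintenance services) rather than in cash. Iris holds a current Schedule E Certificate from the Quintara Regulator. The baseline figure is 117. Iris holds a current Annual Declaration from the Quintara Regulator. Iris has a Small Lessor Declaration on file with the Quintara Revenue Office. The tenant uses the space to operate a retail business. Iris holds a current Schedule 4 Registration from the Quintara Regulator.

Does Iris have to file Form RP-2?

Exception (a) requires that the owner is a registered non-profit entity; but Iris is not a registered non-profit, so (a) is unavailable.
All of (b)'s requirements are met (the number of days the property was let is 21 days, less than the 22 days limit; rent is paid in kind). Turning to paragraphs (e)–(f): (e) is triggered — a current Annual Declaration is held. (f), which would lift (e), does not operate here — the compliance score is 10 points, short of 11 points. So (b) is unavailable.
All of (c)'s requirements are met (there is no written lease; the tenant is an immediate family member). As to paragraphs (g)–(l): (g) applies (the baseline figure is 117, below the 133 limit), but yields to (h): (h) operates — the space is let for business use. (i) is engaged (a current Tier F Declaration is held), but is set aside by (j): (j) is triggered — a current Schedule 4 Registration is held. (k) would limit (j) — the property is publicly advertised — but (l) sets (k) aside: (l) applies — the reportable unit count is 15, less than the 17 limit. (c) remains available.
Exception (d)'s conditions are all satisfied: a current Schedule E Certificate is held; a Small Lessor Declaration is on file. However, paragraph (m) must be considered: (m) operates against (d): a current Class 1 Exemption Letter is held. So (d) is unavailable.

No — exception (c) applies; Iris is not required to file Form RP-2.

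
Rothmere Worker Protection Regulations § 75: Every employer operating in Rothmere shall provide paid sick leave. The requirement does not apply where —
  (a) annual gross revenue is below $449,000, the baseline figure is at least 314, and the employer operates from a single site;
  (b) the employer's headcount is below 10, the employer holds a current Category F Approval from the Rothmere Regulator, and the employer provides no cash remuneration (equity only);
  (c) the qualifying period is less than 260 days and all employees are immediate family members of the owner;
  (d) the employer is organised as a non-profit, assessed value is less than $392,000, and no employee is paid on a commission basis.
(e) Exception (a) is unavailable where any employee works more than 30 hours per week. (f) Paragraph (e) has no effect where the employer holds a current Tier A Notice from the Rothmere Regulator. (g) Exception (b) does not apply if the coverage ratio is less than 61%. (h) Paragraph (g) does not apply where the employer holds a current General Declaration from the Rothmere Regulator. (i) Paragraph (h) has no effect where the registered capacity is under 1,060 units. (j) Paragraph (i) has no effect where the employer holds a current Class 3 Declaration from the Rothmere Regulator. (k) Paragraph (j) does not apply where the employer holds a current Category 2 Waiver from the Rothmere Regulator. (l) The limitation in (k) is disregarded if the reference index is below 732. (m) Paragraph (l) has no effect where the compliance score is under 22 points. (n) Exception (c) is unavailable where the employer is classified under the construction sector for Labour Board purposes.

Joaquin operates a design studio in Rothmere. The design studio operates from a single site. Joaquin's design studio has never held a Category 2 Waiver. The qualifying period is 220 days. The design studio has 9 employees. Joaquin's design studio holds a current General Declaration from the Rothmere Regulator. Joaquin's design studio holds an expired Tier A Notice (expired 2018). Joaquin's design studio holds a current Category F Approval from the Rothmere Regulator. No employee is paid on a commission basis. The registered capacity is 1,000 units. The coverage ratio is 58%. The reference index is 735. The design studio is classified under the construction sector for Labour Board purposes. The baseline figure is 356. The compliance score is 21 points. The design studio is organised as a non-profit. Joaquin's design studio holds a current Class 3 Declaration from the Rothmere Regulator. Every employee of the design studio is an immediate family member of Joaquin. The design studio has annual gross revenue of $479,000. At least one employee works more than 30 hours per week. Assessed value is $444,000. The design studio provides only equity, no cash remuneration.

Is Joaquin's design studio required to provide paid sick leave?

No — exception (b) applies; Joaquin's design studio is not required to provide paid sick leave.

Exception (a) does not apply: annual gross revenue is $479,000, not below $449,000.
Exception (b)'s conditions are all satisfied: the employer's headcount is 9, below the 10 limit; a current Category F Approval is held; remuneration is equity-only. Applying paragraphs (g)–(m): (g) would limit (b) — the coverage ratio is 58%, less than the 61% limit — but (h) sets (g) aside: (h) operates against (g): a current General Declaration is held. (i) is engaged (the registered capacity is 1,000 units, under the 1,060 units limit), but is overridden by (j): (j) operates against (i): a current Class 3 Declaration is held. (k) is not engaged (no current Category 2 Waiver is held), so (j) stands. Exception (b) stands.
Exception (c) is satisfied on its face — the qualifying period is 220 days, less than the 260 days limit; every employee is an immediate family member. Turning to paragraph (n): (n) is engaged — the design studio is classified under the construction sector. (c) is therefore removed.
Exception (d) does not apply: assessed value is $444,000, not less than $392,000.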